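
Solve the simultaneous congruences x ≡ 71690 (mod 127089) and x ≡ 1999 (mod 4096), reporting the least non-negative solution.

Write x = 71690 + 127089·k. Then 127089·k ≡ 1999 − 71690 ≡ 4037 (mod 4096).
Need 127089⁻¹ mod 4096. Extended Euclid on (4096, 113):
4096 = 36*113 + 28
113 = 4*28 + 1
28 = 28*1 + 0
Back-substitute:
1 = 113 − 4·28
1 = −4·4096 + 145·113
127089⁻¹ ≡ 145 (mod 4096), so k ≡ 145·4037 ≡ 3733 (mod 4096).
x = 71690 + 127089·3733 = 474494927.

474494927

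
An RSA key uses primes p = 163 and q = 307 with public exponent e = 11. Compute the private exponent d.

40559

φ(n) = (p−1)(q−1) = 162·306 = 49572.
Need d with 11·d ≡ 1 (mod 49572). Apply the extended Euclidean algorithm:
49572 = 4506·11 + 6
11 = 1·6 + 5
6 = 1·5 + 1
5 = 5·1 + 0
Back-substitute:
1 = 6 − 5
1 = −11 + 2·6
1 = 2·49572 − 9013·11
So 11·(-9013) ≡ 1 (mod 49572), hence d ≡ -9013 ≡ 40559 (mod 49572).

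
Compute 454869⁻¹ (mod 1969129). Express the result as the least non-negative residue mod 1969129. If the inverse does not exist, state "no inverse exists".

Run Euclid on (1969129, 454869):
1969129 = 4*454869 + 149653
454869 = 3*149653 + 5910
149653 = 25*5910 + 1903
5910 = 3*1903 + 201
1903 = 9*201 + 94
201 = 2*94 + 13
94 = 7*13 + 3
13 = 4*3 + 1
3 = 3*1 + 0
gcd = 1, so the inverse exists. Back-substitute:
1 = 13 − 4·3
1 = −4·94 + 29·13
1 = 29·201 − 62·94
1 = −62·1903 + 587·201
1 = 587·5910 − 1823·1903
1 = −1823·149653 + 46162·5910
1 = 46162·454869 − 140309·149653
1 = −140309·1969129 + 607398·454869
So 454869·607398 ≡ 1 (mod 1969129).

607398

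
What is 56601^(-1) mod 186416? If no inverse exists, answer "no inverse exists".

gcd(186416, 56601) by repeated division:
186416 = 3·56601 + 16613
56601 = 3·16613 + 6762
16613 = 2·6762 + 3089
6762 = 2·3089 + 584
3089 = 5·584 + 169
584 = 3·169 + 77
169 = 2·77 + 15
77 = 5·15 + 2
15 = 7·2 + 1
2 = 2·1 + 0
Since gcd(56601, 186416) = 1, back-substitute to write 1 as a combination:
1 = 15 − 7·2
1 = −7·77 + 36·15
1 = 36·169 − 79·77
1 = −79·584 + 273·169
1 = 273·3089 − 1444·584
1 = −1444·6762 + 3161·3089
1 = 3161·16613 − 7766·6762
1 = −7766·56601 + 26459·16613
1 = 26459·186416 − 87143·56601
So 56601·(-87143) ≡ 1 (mod 186416), and -87143 ≡ 99273 (mod 186416).

99273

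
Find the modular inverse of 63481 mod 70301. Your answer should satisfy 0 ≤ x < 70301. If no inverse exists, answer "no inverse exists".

Euclidean algorithm on 70301, 63481:
70301 = 1×63481 + 6820
63481 = 9×6820 + 2101
6820 = 3×2101 + 517
2101 = 4×517 + 33
517 = 15×33 + 22
33 = 1×22 + 11
22 = 2×11 + 0
gcd(63481, 70301) = 11 ≠ 1, so 63481 has no multiplicative inverse modulo 70301.

no inverse exists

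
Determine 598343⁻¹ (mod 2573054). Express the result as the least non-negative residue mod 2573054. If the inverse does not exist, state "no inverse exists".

1657903

Run Euclid on (2573054, 598343):
2573054 = 4·598343 + 179682
598343 = 3·179682 + 59297
179682 = 3·59297 + 1791
59297 = 33·1791 + 194
1791 = 9·194 + 45
194 = 4·45 + 14
45 = 3·14 + 3
14 = 4·3 + 2
3 = 1·2 + 1
2 = 2·1 + 0
Since gcd(598343, 2573054) = 1, back-substitute to write 1 as a combination:
1 = 3 − 2
1 = −14 + 5·3
1 = 5·45 − 16·14
1 = −16·194 + 69·45
1 = 69·1791 − 637·194
1 = −637·59297 + 21090·1791
1 = 21090·179682 − 63907·59297
1 = −63907·598343 + 212811·179682
1 = 212811·2573054 − 915151·598343
Hence 598343⁻¹ ≡ -915151 ≡ 1657903 (mod 2573054).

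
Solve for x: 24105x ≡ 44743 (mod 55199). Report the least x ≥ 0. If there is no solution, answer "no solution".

37163

First find gcd(24105, 55199):
55199 = 2×24105 + 6989
24105 = 3×6989 + 3138
6989 = 2×3138 + 713
3138 = 4×713 + 286
713 = 2×286 + 141
286 = 2×141 + 4
141 = 35×4 + 1
4 = 4×1 + 0
gcd = 1, so a unique solution mod 55199 exists.
Back-substitute for the Bézout coefficients:
1 = 141 − 35·4
1 = −35·286 + 71·141
1 = 71·713 − 177·286
1 = −177·3138 + 779·713
1 = 779·6989 − 1735·3138
1 = −1735·24105 + 5984·6989
1 = 5984·55199 − 13703·24105
So 24105·(-13703) ≡ 1 (mod 55199), giving 24105⁻¹ ≡ 41496.
x ≡ 24105⁻¹·44743 ≡ 41496·44743 ≡ 37163 (mod 55199).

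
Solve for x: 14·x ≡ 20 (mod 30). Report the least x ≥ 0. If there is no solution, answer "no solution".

10

First find gcd(14, 30):
30 = 2·14 + 2
14 = 7·2 + 0
gcd = 2 and 2 | 20, so solutions exist. Divide through by 2: 7x ≡ 10 (mod 15).
Now find 7⁻¹ mod 15:
15 = 2*7 + 1
7 = 7*1 + 0
Back-substitute:
1 = 15 − 2·7
So 7·(-2) ≡ 1 (mod 15), i.e. 7⁻¹ ≡ 13.
Then x ≡ 13·10 ≡ 10 (mod 15); the smallest non-negative solution is x = 10.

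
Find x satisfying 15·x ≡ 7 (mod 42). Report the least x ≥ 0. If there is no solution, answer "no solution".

gcd(15, 42):
42 = 2·15 + 12
15 = 1·12 + 3
12 = 4·3 + 0
gcd = 3, but 3 ∤ 7, so the congruence has no solution.

no solution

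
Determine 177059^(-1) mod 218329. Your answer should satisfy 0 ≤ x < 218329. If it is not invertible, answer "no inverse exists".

gcd(218329, 177059) by repeated division:
218329 = 1*177059 + 41270
177059 = 4*41270 + 11979
41270 = 3*11979 + 5333
11979 = 2*5333 + 1313
5333 = 4*1313 + 81
1313 = 16*81 + 17
81 = 4*17 + 13
17 = 1*13 + 4
13 = 3*4 + 1
4 = 4*1 + 0
Since gcd(177059, 218329) = 1, back-substitute to write 1 as a combination:
1 = 13 − 3·4
1 = −3·17 + 4·13
1 = 4·81 − 19·17
1 = −19·1313 + 308·81
1 = 308·5333 − 1251·1313
1 = −1251·11979 + 2810·5333
1 = 2810·41270 − 9681·11979
1 = −9681·177059 + 41534·41270
1 = 41534·218329 − 51215·177059
Hence 177059⁻¹ ≡ -51215 ≡ 167114 (mod 218329).

167114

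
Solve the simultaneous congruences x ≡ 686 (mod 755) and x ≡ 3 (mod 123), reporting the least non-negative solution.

Write x = 686 + 755·k. Then 755·k ≡ 3 − 686 ≡ 55 (mod 123).
Need 755⁻¹ mod 123. Extended Euclid on (123, 17):
123 = 7×17 + 4
17 = 4×4 + 1
4 = 4×1 + 0
Back-substitute:
1 = 17 − 4·4
1 = −4·123 + 29·17
755⁻¹ ≡ 29 (mod 123), so k ≡ 29·55 ≡ 119 (mod 123).
x = 686 + 755·119 = 90531.

90531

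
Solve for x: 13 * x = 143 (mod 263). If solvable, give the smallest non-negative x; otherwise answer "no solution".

11

First find gcd(13, 263):
263 = 20×13 + 3
13 = 4×3 + 1
3 = 3×1 + 0
gcd = 1, so a unique solution mod 263 exists.
Back-substitute for the Bézout coefficients:
1 = 13 − 4·3
1 = −4·263 + 81·13
So 13·(81) ≡ 1 (mod 263), giving 13⁻¹ ≡ 81.
x ≡ 13⁻¹·143 ≡ 81·143 ≡ 11 (mod 263).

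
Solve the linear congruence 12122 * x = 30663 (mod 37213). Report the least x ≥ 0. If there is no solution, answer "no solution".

no solution

gcd(12122, 37213):
37213 = 3×12122 + 847
12122 = 14×847 + 264
847 = 3×264 + 55
264 = 4×55 + 44
55 = 1×44 + 11
44 = 4×11 + 0
gcd = 11, but 11 ∤ 30663, so the congruence has no solution.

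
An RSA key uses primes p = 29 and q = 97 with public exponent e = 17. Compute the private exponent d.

1265

φ(n) = (p−1)(q−1) = 28·96 = 2688.
Need d with 17·d ≡ 1 (mod 2688). Apply the extended Euclidean algorithm:
2688 = 158*17 + 2
17 = 8*2 + 1
2 = 2*1 + 0
Back-substitute:
1 = 17 − 8·2
1 = −8·2688 + 1265·17
So 17·1265 ≡ 1 (mod 2688), hence d = 1265.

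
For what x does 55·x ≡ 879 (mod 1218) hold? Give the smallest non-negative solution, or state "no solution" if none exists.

First find gcd(55, 1218):
1218 = 22·55 + 8
55 = 6·8 + 7
8 = 1·7 + 1
7 = 7·1 + 0
gcd = 1, so a unique solution mod 1218 exists.
Back-substitute for the Bézout coefficients:
1 = 8 − 7
1 = −55 + 7·8
1 = 7·1218 − 155·55
So 55·(-155) ≡ 1 (mod 1218), giving 55⁻¹ ≡ 1063.
x ≡ 55⁻¹·879 ≡ 1063·879 ≡ 171 (mod 1218).

171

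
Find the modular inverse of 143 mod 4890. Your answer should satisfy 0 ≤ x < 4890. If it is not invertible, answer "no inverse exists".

3317

Apply the Euclidean algorithm to 4890 and 143:
4890 = 34*143 + 28
143 = 5*28 + 3
28 = 9*3 + 1
3 = 3*1 + 0
The gcd is 1. Working backward:
1 = 28 − 9·3
1 = −9·143 + 46·28
1 = 46·4890 − 1573·143
Thus 143·(-1573) ≡ 1 (mod 4890); reducing, -1573 mod 4890 = 3317.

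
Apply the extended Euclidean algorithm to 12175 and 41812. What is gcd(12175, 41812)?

1

Euclidean algorithm:
41812 = 3×12175 + 5287
12175 = 2×5287 + 1601
5287 = 3×1601 + 484
1601 = 3×484 + 149
484 = 3×149 + 37
149 = 4×37 + 1
37 = 37×1 + 0
gcd(12175, 41812) = 1.
Back-substituting:
1 = 149 − 4·37
1 = −4·484 + 13·149
1 = 13·1601 − 43·484
1 = −43·5287 + 142·1601
1 = 142·12175 − 327·5287
1 = −327·41812 + 1123·12175
So 1 = (-327)·41812 + (1123)·12175.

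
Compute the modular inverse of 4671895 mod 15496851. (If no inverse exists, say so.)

703474

Run Euclid on (15496851, 4671895):
15496851 = 3×4671895 + 1481166
4671895 = 3×1481166 + 228397
1481166 = 6×228397 + 110784
228397 = 2×110784 + 6829
110784 = 16×6829 + 1520
6829 = 4×1520 + 749
1520 = 2×749 + 22
749 = 34×22 + 1
22 = 22×1 + 0
The gcd is 1. Working backward:
1 = 749 − 34·22
1 = −34·1520 + 69·749
1 = 69·6829 − 310·1520
1 = −310·110784 + 5029·6829
1 = 5029·228397 − 10368·110784
1 = −10368·1481166 + 67237·228397
1 = 67237·4671895 − 212079·1481166
1 = −212079·15496851 + 703474·4671895
So 4671895·703474 ≡ 1 (mod 15496851).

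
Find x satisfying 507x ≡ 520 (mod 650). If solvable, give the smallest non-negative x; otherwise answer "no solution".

10

First find gcd(507, 650):
650 = 1*507 + 143
507 = 3*143 + 78
143 = 1*78 + 65
78 = 1*65 + 13
65 = 5*13 + 0
gcd = 13 and 13 | 520, so solutions exist. Divide through by 13: 39x ≡ 40 (mod 50).
Now find 39⁻¹ mod 50:
50 = 1·39 + 11
39 = 3·11 + 6
11 = 1·6 + 5
6 = 1·5 + 1
5 = 5·1 + 0
Back-substitute:
1 = 6 − 5
1 = −11 + 2·6
1 = 2·39 − 7·11
1 = −7·50 + 9·39
So 39⁻¹ ≡ 9 (mod 50).
Then x ≡ 9·40 ≡ 10 (mod 50); the smallest non-negative solution is x = 10.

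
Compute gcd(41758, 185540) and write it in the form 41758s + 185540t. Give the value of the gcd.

2

Repeated division:
185540 = 4·41758 + 18508
41758 = 2·18508 + 4742
18508 = 3·4742 + 4282
4742 = 1·4282 + 460
4282 = 9·460 + 142
460 = 3·142 + 34
142 = 4·34 + 6
34 = 5·6 + 4
6 = 1·4 + 2
4 = 2·2 + 0
gcd(41758, 185540) = 2.
Express as a combination:
2 = 6 − 4
2 = −34 + 6·6
2 = 6·142 − 25·34
2 = −25·460 + 81·142
2 = 81·4282 − 754·460
2 = −754·4742 + 835·4282
2 = 835·18508 − 3259·4742
2 = −3259·41758 + 7353·18508
2 = 7353·185540 − 32671·41758
So 2 = (7353)·185540 + (-32671)·41758.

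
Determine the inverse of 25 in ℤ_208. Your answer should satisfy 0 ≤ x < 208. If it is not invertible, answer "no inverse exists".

Apply the Euclidean algorithm to 208 and 25:
208 = 8×25 + 8
25 = 3×8 + 1
8 = 8×1 + 0
gcd = 1, so the inverse exists. Back-substitute:
1 = 25 − 3·8
1 = −3·208 + 25·25
So 25·25 ≡ 1 (mod 208).

25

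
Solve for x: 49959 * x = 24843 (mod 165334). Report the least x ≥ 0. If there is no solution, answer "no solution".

12649

First find gcd(49959, 165334):
165334 = 3·49959 + 15457
49959 = 3·15457 + 3588
15457 = 4·3588 + 1105
3588 = 3·1105 + 273
1105 = 4·273 + 13
273 = 21·13 + 0
gcd = 13 and 13 | 24843, so solutions exist. Divide through by 13: 3843x ≡ 1911 (mod 12718).
Now find 3843⁻¹ mod 12718:
12718 = 3·3843 + 1189
3843 = 3·1189 + 276
1189 = 4·276 + 85
276 = 3·85 + 21
85 = 4·21 + 1
21 = 21·1 + 0
Back-substitute:
1 = 85 − 4·21
1 = −4·276 + 13·85
1 = 13·1189 − 56·276
1 = −56·3843 + 181·1189
1 = 181·12718 − 599·3843
So 3843·(-599) ≡ 1 (mod 12718), i.e. 3843⁻¹ ≡ 12119.
Then x ≡ 12119·1911 ≡ 12649 (mod 12718); the smallest non-negative solution is x = 12649.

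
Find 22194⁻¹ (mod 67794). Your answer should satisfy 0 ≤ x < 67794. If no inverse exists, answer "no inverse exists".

Euclidean algorithm on 67794, 22194:
67794 = 3*22194 + 1212
22194 = 18*1212 + 378
1212 = 3*378 + 78
378 = 4*78 + 66
78 = 1*66 + 12
66 = 5*12 + 6
12 = 2*6 + 0
The gcd is 6, not 1, hence no inverse exists.

no inverse exists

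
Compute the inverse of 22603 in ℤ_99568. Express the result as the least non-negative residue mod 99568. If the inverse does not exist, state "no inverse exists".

no inverse exists

Euclidean algorithm on 99568, 22603:
99568 = 4×22603 + 9156
22603 = 2×9156 + 4291
9156 = 2×4291 + 574
4291 = 7×574 + 273
574 = 2×273 + 28
273 = 9×28 + 21
28 = 1×21 + 7
21 = 3×7 + 0
The gcd is 7, not 1, hence no inverse exists.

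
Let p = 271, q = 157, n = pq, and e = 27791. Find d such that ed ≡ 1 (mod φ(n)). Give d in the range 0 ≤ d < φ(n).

φ(n) = (p−1)(q−1) = 270·156 = 42120.
Need d with 27791·d ≡ 1 (mod 42120). Apply the extended Euclidean algorithm:
42120 = 1·27791 + 14329
27791 = 1·14329 + 13462
14329 = 1·13462 + 867
13462 = 15·867 + 457
867 = 1·457 + 410
457 = 1·410 + 47
410 = 8·47 + 34
47 = 1·34 + 13
34 = 2·13 + 8
13 = 1·8 + 5
8 = 1·5 + 3
5 = 1·3 + 2
3 = 1·2 + 1
2 = 2·1 + 0
Back-substitute:
1 = 3 − 2
1 = −5 + 2·3
1 = 2·8 − 3·5
1 = −3·13 + 5·8
1 = 5·34 − 13·13
1 = −13·47 + 18·34
1 = 18·410 − 157·47
1 = −157·457 + 175·410
1 = 175·867 − 332·457
1 = −332·13462 + 5155·867
1 = 5155·14329 − 5487·13462
1 = −5487·27791 + 10642·14329
1 = 10642·42120 − 16129·27791
So 27791·(-16129) ≡ 1 (mod 42120), hence d ≡ -16129 ≡ 25991 (mod 42120).

25991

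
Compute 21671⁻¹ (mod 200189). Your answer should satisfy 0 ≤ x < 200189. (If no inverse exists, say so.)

47851

Apply the Euclidean algorithm to 200189 and 21671:
200189 = 9*21671 + 5150
21671 = 4*5150 + 1071
5150 = 4*1071 + 866
1071 = 1*866 + 205
866 = 4*205 + 46
205 = 4*46 + 21
46 = 2*21 + 4
21 = 5*4 + 1
4 = 4*1 + 0
gcd = 1, so the inverse exists. Back-substitute:
1 = 21 − 5·4
1 = −5·46 + 11·21
1 = 11·205 − 49·46
1 = −49·866 + 207·205
1 = 207·1071 − 256·866
1 = −256·5150 + 1231·1071
1 = 1231·21671 − 5180·5150
1 = −5180·200189 + 47851·21671
So 21671·47851 ≡ 1 (mod 200189).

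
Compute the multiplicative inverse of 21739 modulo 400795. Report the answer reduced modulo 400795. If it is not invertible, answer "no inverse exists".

268604

gcd(400795, 21739) by repeated division:
400795 = 18×21739 + 9493
21739 = 2×9493 + 2753
9493 = 3×2753 + 1234
2753 = 2×1234 + 285
1234 = 4×285 + 94
285 = 3×94 + 3
94 = 31×3 + 1
3 = 3×1 + 0
The gcd is 1. Working backward:
1 = 94 − 31·3
1 = −31·285 + 94·94
1 = 94·1234 − 407·285
1 = −407·2753 + 908·1234
1 = 908·9493 − 3131·2753
1 = −3131·21739 + 7170·9493
1 = 7170·400795 − 132191·21739
Hence 21739⁻¹ ≡ -132191 ≡ 268604 (mod 400795).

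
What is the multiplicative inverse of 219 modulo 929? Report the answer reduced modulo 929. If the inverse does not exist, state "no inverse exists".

666

gcd(929, 219) by repeated division:
929 = 4×219 + 53
219 = 4×53 + 7
53 = 7×7 + 4
7 = 1×4 + 3
4 = 1×3 + 1
3 = 3×1 + 0
The gcd is 1. Working backward:
1 = 4 − 3
1 = −7 + 2·4
1 = 2·53 − 15·7
1 = −15·219 + 62·53
1 = 62·929 − 263·219
Thus 219·(-263) ≡ 1 (mod 929); reducing, -263 mod 929 = 666.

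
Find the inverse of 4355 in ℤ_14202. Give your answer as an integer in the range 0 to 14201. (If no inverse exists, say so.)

Run Euclid on (14202, 4355):
14202 = 3×4355 + 1137
4355 = 3×1137 + 944
1137 = 1×944 + 193
944 = 4×193 + 172
193 = 1×172 + 21
172 = 8×21 + 4
21 = 5×4 + 1
4 = 4×1 + 0
The gcd is 1. Working backward:
1 = 21 − 5·4
1 = −5·172 + 41·21
1 = 41·193 − 46·172
1 = −46·944 + 225·193
1 = 225·1137 − 271·944
1 = −271·4355 + 1038·1137
1 = 1038·14202 − 3385·4355
Thus 4355·(-3385) ≡ 1 (mod 14202); reducing, -3385 mod 14202 = 10817.

10817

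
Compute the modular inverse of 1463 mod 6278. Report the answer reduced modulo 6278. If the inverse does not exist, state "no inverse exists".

Run Euclid on (6278, 1463):
6278 = 4*1463 + 426
1463 = 3*426 + 185
426 = 2*185 + 56
185 = 3*56 + 17
56 = 3*17 + 5
17 = 3*5 + 2
5 = 2*2 + 1
2 = 2*1 + 0
Since gcd(1463, 6278) = 1, back-substitute to write 1 as a combination:
1 = 5 − 2·2
1 = −2·17 + 7·5
1 = 7·56 − 23·17
1 = −23·185 + 76·56
1 = 76·426 − 175·185
1 = −175·1463 + 601·426
1 = 601·6278 − 2579·1463
Hence 1463⁻¹ ≡ -2579 ≡ 3699 (mod 6278).

3699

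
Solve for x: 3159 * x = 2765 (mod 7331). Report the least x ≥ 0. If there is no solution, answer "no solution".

First find gcd(3159, 7331):
7331 = 2*3159 + 1013
3159 = 3*1013 + 120
1013 = 8*120 + 53
120 = 2*53 + 14
53 = 3*14 + 11
14 = 1*11 + 3
11 = 3*3 + 2
3 = 1*2 + 1
2 = 2*1 + 0
gcd = 1, so a unique solution mod 7331 exists.
Back-substitute for the Bézout coefficients:
1 = 3 − 2
1 = −11 + 4·3
1 = 4·14 − 5·11
1 = −5·53 + 19·14
1 = 19·120 − 43·53
1 = −43·1013 + 363·120
1 = 363·3159 − 1132·1013
1 = −1132·7331 + 2627·3159
So 3159·(2627) ≡ 1 (mod 7331), giving 3159⁻¹ ≡ 2627.
x ≡ 3159⁻¹·2765 ≡ 2627·2765 ≡ 5965 (mod 7331).

5965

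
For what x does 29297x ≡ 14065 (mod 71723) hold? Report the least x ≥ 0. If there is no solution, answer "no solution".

First find gcd(29297, 71723):
71723 = 2*29297 + 13129
29297 = 2*13129 + 3039
13129 = 4*3039 + 973
3039 = 3*973 + 120
973 = 8*120 + 13
120 = 9*13 + 3
13 = 4*3 + 1
3 = 3*1 + 0
gcd = 1, so a unique solution mod 71723 exists.
Back-substitute for the Bézout coefficients:
1 = 13 − 4·3
1 = −4·120 + 37·13
1 = 37·973 − 300·120
1 = −300·3039 + 937·973
1 = 937·13129 − 4048·3039
1 = −4048·29297 + 9033·13129
1 = 9033·71723 − 22114·29297
So 29297·(-22114) ≡ 1 (mod 71723), giving 29297⁻¹ ≡ 49609.
x ≡ 29297⁻¹·14065 ≡ 49609·14065 ≡ 29241 (mod 71723).

29241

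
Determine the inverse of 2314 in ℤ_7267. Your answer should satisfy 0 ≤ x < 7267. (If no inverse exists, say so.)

no inverse exists

Compute gcd(2314, 7267):
7267 = 3×2314 + 325
2314 = 7×325 + 39
325 = 8×39 + 13
39 = 3×13 + 0
gcd(2314, 7267) = 13 ≠ 1, so 2314 has no multiplicative inverse modulo 7267.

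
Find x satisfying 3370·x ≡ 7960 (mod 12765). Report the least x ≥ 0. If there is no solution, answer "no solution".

2419

First find gcd(3370, 12765):
12765 = 3×3370 + 2655
3370 = 1×2655 + 715
2655 = 3×715 + 510
715 = 1×510 + 205
510 = 2×205 + 100
205 = 2×100 + 5
100 = 20×5 + 0
gcd = 5 and 5 | 7960, so solutions exist. Divide through by 5: 674x ≡ 1592 (mod 2553).
Now find 674⁻¹ mod 2553:
2553 = 3*674 + 531
674 = 1*531 + 143
531 = 3*143 + 102
143 = 1*102 + 41
102 = 2*41 + 20
41 = 2*20 + 1
20 = 20*1 + 0
Back-substitute:
1 = 41 − 2·20
1 = −2·102 + 5·41
1 = 5·143 − 7·102
1 = −7·531 + 26·143
1 = 26·674 − 33·531
1 = −33·2553 + 125·674
So 674⁻¹ ≡ 125 (mod 2553).
Then x ≡ 125·1592 ≡ 2419 (mod 2553); the smallest non-negative solution is x = 2419.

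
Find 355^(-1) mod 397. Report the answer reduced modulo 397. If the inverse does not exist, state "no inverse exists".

293

Apply the Euclidean algorithm to 397 and 355:
397 = 1×355 + 42
355 = 8×42 + 19
42 = 2×19 + 4
19 = 4×4 + 3
4 = 1×3 + 1
3 = 3×1 + 0
Since gcd(355, 397) = 1, back-substitute to write 1 as a combination:
1 = 4 − 3
1 = −19 + 5·4
1 = 5·42 − 11·19
1 = −11·355 + 93·42
1 = 93·397 − 104·355
Hence 355⁻¹ ≡ -104 ≡ 293 (mod 397).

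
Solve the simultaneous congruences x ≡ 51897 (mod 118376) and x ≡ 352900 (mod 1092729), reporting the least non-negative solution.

Write x = 51897 + 118376·k. Then 118376·k ≡ 352900 − 51897 ≡ 301003 (mod 1092729).
Need 118376⁻¹ mod 1092729. Extended Euclid on (1092729, 118376):
1092729 = 9×118376 + 27345
118376 = 4×27345 + 8996
27345 = 3×8996 + 357
8996 = 25×357 + 71
357 = 5×71 + 2
71 = 35×2 + 1
2 = 2×1 + 0
Back-substitute:
1 = 71 − 35·2
1 = −35·357 + 176·71
1 = 176·8996 − 4435·357
1 = −4435·27345 + 13481·8996
1 = 13481·118376 − 58359·27345
1 = −58359·1092729 + 538712·118376
118376⁻¹ ≡ 538712 (mod 1092729), so k ≡ 538712·301003 ≡ 593639 (mod 1092729).
x = 51897 + 118376·593639 = 70272662161.

70272662161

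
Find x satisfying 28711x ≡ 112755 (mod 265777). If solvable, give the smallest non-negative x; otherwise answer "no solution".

168990

First find gcd(28711, 265777):
265777 = 9*28711 + 7378
28711 = 3*7378 + 6577
7378 = 1*6577 + 801
6577 = 8*801 + 169
801 = 4*169 + 125
169 = 1*125 + 44
125 = 2*44 + 37
44 = 1*37 + 7
37 = 5*7 + 2
7 = 3*2 + 1
2 = 2*1 + 0
gcd = 1, so a unique solution mod 265777 exists.
Back-substitute for the Bézout coefficients:
1 = 7 − 3·2
1 = −3·37 + 16·7
1 = 16·44 − 19·37
1 = −19·125 + 54·44
1 = 54·169 − 73·125
1 = −73·801 + 346·169
1 = 346·6577 − 2841·801
1 = −2841·7378 + 3187·6577
1 = 3187·28711 − 12402·7378
1 = −12402·265777 + 114805·28711
So 28711·(114805) ≡ 1 (mod 265777), giving 28711⁻¹ ≡ 114805.
x ≡ 28711⁻¹·112755 ≡ 114805·112755 ≡ 168990 (mod 265777).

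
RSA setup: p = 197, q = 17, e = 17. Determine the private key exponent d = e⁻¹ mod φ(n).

φ(n) = (p−1)(q−1) = 196·16 = 3136.
Need d with 17·d ≡ 1 (mod 3136). Apply the extended Euclidean algorithm:
3136 = 184*17 + 8
17 = 2*8 + 1
8 = 8*1 + 0
Back-substitute:
1 = 17 − 2·8
1 = −2·3136 + 369·17
So 17·369 ≡ 1 (mod 3136), hence d = 369.

369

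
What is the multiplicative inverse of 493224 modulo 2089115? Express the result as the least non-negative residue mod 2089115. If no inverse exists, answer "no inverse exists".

1098134

Extended Euclidean algorithm:
2089115 = 4*493224 + 116219
493224 = 4*116219 + 28348
116219 = 4*28348 + 2827
28348 = 10*2827 + 78
2827 = 36*78 + 19
78 = 4*19 + 2
19 = 9*2 + 1
2 = 2*1 + 0
gcd = 1, so the inverse exists. Back-substitute:
1 = 19 − 9·2
1 = −9·78 + 37·19
1 = 37·2827 − 1341·78
1 = −1341·28348 + 13447·2827
1 = 13447·116219 − 55129·28348
1 = −55129·493224 + 233963·116219
1 = 233963·2089115 − 990981·493224
Hence 493224⁻¹ ≡ -990981 ≡ 1098134 (mod 2089115).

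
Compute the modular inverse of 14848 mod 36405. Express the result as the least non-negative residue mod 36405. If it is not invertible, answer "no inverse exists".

Run Euclid on (36405, 14848):
36405 = 2×14848 + 6709
14848 = 2×6709 + 1430
6709 = 4×1430 + 989
1430 = 1×989 + 441
989 = 2×441 + 107
441 = 4×107 + 13
107 = 8×13 + 3
13 = 4×3 + 1
3 = 3×1 + 0
Since gcd(14848, 36405) = 1, back-substitute to write 1 as a combination:
1 = 13 − 4·3
1 = −4·107 + 33·13
1 = 33·441 − 136·107
1 = −136·989 + 305·441
1 = 305·1430 − 441·989
1 = −441·6709 + 2069·1430
1 = 2069·14848 − 4579·6709
1 = −4579·36405 + 11227·14848
So 14848·11227 ≡ 1 (mod 36405).

11227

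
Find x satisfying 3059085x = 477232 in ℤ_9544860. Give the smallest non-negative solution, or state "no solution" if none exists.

gcd(3059085, 9544860):
9544860 = 3*3059085 + 367605
3059085 = 8*367605 + 118245
367605 = 3*118245 + 12870
118245 = 9*12870 + 2415
12870 = 5*2415 + 795
2415 = 3*795 + 30
795 = 26*30 + 15
30 = 2*15 + 0
gcd = 15, but 15 ∤ 477232, so the congruence has no solution.

no solution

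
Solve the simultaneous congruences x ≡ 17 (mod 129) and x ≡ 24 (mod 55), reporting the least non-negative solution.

Write x = 17 + 129·k. Then 129·k ≡ 24 − 17 ≡ 7 (mod 55).
Need 129⁻¹ mod 55. Extended Euclid on (55, 19):
55 = 2·19 + 17
19 = 1·17 + 2
17 = 8·2 + 1
2 = 2·1 + 0
Back-substitute:
1 = 17 − 8·2
1 = −8·19 + 9·17
1 = 9·55 − 26·19
129⁻¹ ≡ 29 (mod 55), so k ≡ 29·7 ≡ 38 (mod 55).
x = 17 + 129·38 = 4919.

4919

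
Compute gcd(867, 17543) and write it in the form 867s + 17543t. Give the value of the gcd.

Repeated division:
17543 = 20*867 + 203
867 = 4*203 + 55
203 = 3*55 + 38
55 = 1*38 + 17
38 = 2*17 + 4
17 = 4*4 + 1
4 = 4*1 + 0
gcd(867, 17543) = 1.
Working backward:
1 = 17 − 4·4
1 = −4·38 + 9·17
1 = 9·55 − 13·38
1 = −13·203 + 48·55
1 = 48·867 − 205·203
1 = −205·17543 + 4148·867
So 1 = (-205)·17543 + (4148)·867.

1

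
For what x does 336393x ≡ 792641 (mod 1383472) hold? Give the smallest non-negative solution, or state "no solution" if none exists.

First find gcd(336393, 1383472):
1383472 = 4·336393 + 37900
336393 = 8·37900 + 33193
37900 = 1·33193 + 4707
33193 = 7·4707 + 244
4707 = 19·244 + 71
244 = 3·71 + 31
71 = 2·31 + 9
31 = 3·9 + 4
9 = 2·4 + 1
4 = 4·1 + 0
gcd = 1, so a unique solution mod 1383472 exists.
Back-substitute for the Bézout coefficients:
1 = 9 − 2·4
1 = −2·31 + 7·9
1 = 7·71 − 16·31
1 = −16·244 + 55·71
1 = 55·4707 − 1061·244
1 = −1061·33193 + 7482·4707
1 = 7482·37900 − 8543·33193
1 = −8543·336393 + 75826·37900
1 = 75826·1383472 − 311847·336393
So 336393·(-311847) ≡ 1 (mod 1383472), giving 336393⁻¹ ≡ 1071625.
x ≡ 336393⁻¹·792641 ≡ 1071625·792641 ≡ 840841 (mod 1383472).

840841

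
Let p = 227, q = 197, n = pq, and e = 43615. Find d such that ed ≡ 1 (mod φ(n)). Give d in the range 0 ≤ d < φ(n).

φ(n) = (p−1)(q−1) = 226·196 = 44296.
Need d with 43615·d ≡ 1 (mod 44296). Apply the extended Euclidean algorithm:
44296 = 1×43615 + 681
43615 = 64×681 + 31
681 = 21×31 + 30
31 = 1×30 + 1
30 = 30×1 + 0
Back-substitute:
1 = 31 − 30
1 = −681 + 22·31
1 = 22·43615 − 1409·681
1 = −1409·44296 + 1431·43615
So 43615·1431 ≡ 1 (mod 44296), hence d = 1431.

1431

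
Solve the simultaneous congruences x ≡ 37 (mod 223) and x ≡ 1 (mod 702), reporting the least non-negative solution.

100387

Write x = 37 + 223·k. Then 223·k ≡ 1 − 37 ≡ 666 (mod 702).
Need 223⁻¹ mod 702. Extended Euclid on (702, 223):
702 = 3×223 + 33
223 = 6×33 + 25
33 = 1×25 + 8
25 = 3×8 + 1
8 = 8×1 + 0
Back-substitute:
1 = 25 − 3·8
1 = −3·33 + 4·25
1 = 4·223 − 27·33
1 = −27·702 + 85·223
223⁻¹ ≡ 85 (mod 702), so k ≡ 85·666 ≡ 450 (mod 702).
x = 37 + 223·450 = 100387.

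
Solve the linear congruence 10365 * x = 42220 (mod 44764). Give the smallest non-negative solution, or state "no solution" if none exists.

First find gcd(10365, 44764):
44764 = 4×10365 + 3304
10365 = 3×3304 + 453
3304 = 7×453 + 133
453 = 3×133 + 54
133 = 2×54 + 25
54 = 2×25 + 4
25 = 6×4 + 1
4 = 4×1 + 0
gcd = 1, so a unique solution mod 44764 exists.
Back-substitute for the Bézout coefficients:
1 = 25 − 6·4
1 = −6·54 + 13·25
1 = 13·133 − 32·54
1 = −32·453 + 109·133
1 = 109·3304 − 795·453
1 = −795·10365 + 2494·3304
1 = 2494·44764 − 10771·10365
So 10365·(-10771) ≡ 1 (mod 44764), giving 10365⁻¹ ≡ 33993.
x ≡ 10365⁻¹·42220 ≡ 33993·42220 ≡ 5856 (mod 44764).

5856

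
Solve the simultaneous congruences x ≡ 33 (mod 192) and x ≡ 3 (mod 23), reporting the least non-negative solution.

417

Write x = 33 + 192·k. Then 192·k ≡ 3 − 33 ≡ 16 (mod 23).
Need 192⁻¹ mod 23. Extended Euclid on (23, 8):
23 = 2×8 + 7
8 = 1×7 + 1
7 = 7×1 + 0
Back-substitute:
1 = 8 − 7
1 = −23 + 3·8
192⁻¹ ≡ 3 (mod 23), so k ≡ 3·16 ≡ 2 (mod 23).
x = 33 + 192·2 = 417.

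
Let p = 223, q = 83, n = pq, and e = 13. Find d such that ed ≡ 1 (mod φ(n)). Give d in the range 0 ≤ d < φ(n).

4201

φ(n) = (p−1)(q−1) = 222·82 = 18204.
Need d with 13·d ≡ 1 (mod 18204). Apply the extended Euclidean algorithm:
18204 = 1400×13 + 4
13 = 3×4 + 1
4 = 4×1 + 0
Back-substitute:
1 = 13 − 3·4
1 = −3·18204 + 4201·13
So 13·4201 ≡ 1 (mod 18204), hence d = 4201.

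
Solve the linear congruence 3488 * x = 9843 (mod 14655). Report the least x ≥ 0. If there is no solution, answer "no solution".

486

First find gcd(3488, 14655):
14655 = 4×3488 + 703
3488 = 4×703 + 676
703 = 1×676 + 27
676 = 25×27 + 1
27 = 27×1 + 0
gcd = 1, so a unique solution mod 14655 exists.
Back-substitute for the Bézout coefficients:
1 = 676 − 25·27
1 = −25·703 + 26·676
1 = 26·3488 − 129·703
1 = −129·14655 + 542·3488
So 3488·(542) ≡ 1 (mod 14655), giving 3488⁻¹ ≡ 542.
x ≡ 3488⁻¹·9843 ≡ 542·9843 ≡ 486 (mod 14655).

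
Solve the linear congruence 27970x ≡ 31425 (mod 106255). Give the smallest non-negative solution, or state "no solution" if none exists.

First find gcd(27970, 106255):
106255 = 3*27970 + 22345
27970 = 1*22345 + 5625
22345 = 3*5625 + 5470
5625 = 1*5470 + 155
5470 = 35*155 + 45
155 = 3*45 + 20
45 = 2*20 + 5
20 = 4*5 + 0
gcd = 5 and 5 | 31425, so solutions exist. Divide through by 5: 5594x ≡ 6285 (mod 21251).
Now find 5594⁻¹ mod 21251:
21251 = 3·5594 + 4469
5594 = 1·4469 + 1125
4469 = 3·1125 + 1094
1125 = 1·1094 + 31
1094 = 35·31 + 9
31 = 3·9 + 4
9 = 2·4 + 1
4 = 4·1 + 0
Back-substitute:
1 = 9 − 2·4
1 = −2·31 + 7·9
1 = 7·1094 − 247·31
1 = −247·1125 + 254·1094
1 = 254·4469 − 1009·1125
1 = −1009·5594 + 1263·4469
1 = 1263·21251 − 4798·5594
So 5594·(-4798) ≡ 1 (mod 21251), i.e. 5594⁻¹ ≡ 16453.
Then x ≡ 16453·6285 ≡ 20990 (mod 21251); the smallest non-negative solution is x = 20990.

20990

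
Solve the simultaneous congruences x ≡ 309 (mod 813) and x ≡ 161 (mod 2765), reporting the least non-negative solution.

511686

Write x = 309 + 813·k. Then 813·k ≡ 161 − 309 ≡ 2617 (mod 2765).
Need 813⁻¹ mod 2765. Extended Euclid on (2765, 813):
2765 = 3*813 + 326
813 = 2*326 + 161
326 = 2*161 + 4
161 = 40*4 + 1
4 = 4*1 + 0
Back-substitute:
1 = 161 − 40·4
1 = −40·326 + 81·161
1 = 81·813 − 202·326
1 = −202·2765 + 687·813
813⁻¹ ≡ 687 (mod 2765), so k ≡ 687·2617 ≡ 629 (mod 2765).
x = 309 + 813·629 = 511686.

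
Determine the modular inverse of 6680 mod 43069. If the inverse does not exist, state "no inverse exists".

Extended Euclidean algorithm:
43069 = 6·6680 + 2989
6680 = 2·2989 + 702
2989 = 4·702 + 181
702 = 3·181 + 159
181 = 1·159 + 22
159 = 7·22 + 5
22 = 4·5 + 2
5 = 2·2 + 1
2 = 2·1 + 0
Since gcd(6680, 43069) = 1, back-substitute to write 1 as a combination:
1 = 5 − 2·2
1 = −2·22 + 9·5
1 = 9·159 − 65·22
1 = −65·181 + 74·159
1 = 74·702 − 287·181
1 = −287·2989 + 1222·702
1 = 1222·6680 − 2731·2989
1 = −2731·43069 + 17608·6680
So 6680·17608 ≡ 1 (mod 43069).

17608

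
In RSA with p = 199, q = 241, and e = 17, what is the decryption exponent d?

φ(n) = (p−1)(q−1) = 198·240 = 47520.
Need d with 17·d ≡ 1 (mod 47520). Apply the extended Euclidean algorithm:
47520 = 2795·17 + 5
17 = 3·5 + 2
5 = 2·2 + 1
2 = 2·1 + 0
Back-substitute:
1 = 5 − 2·2
1 = −2·17 + 7·5
1 = 7·47520 − 19567·17
So 17·(-19567) ≡ 1 (mod 47520), hence d ≡ -19567 ≡ 27953 (mod 47520).

27953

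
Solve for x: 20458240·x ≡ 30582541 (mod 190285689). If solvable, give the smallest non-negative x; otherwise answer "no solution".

First find gcd(20458240, 190285689):
190285689 = 9×20458240 + 6161529
20458240 = 3×6161529 + 1973653
6161529 = 3×1973653 + 240570
1973653 = 8×240570 + 49093
240570 = 4×49093 + 44198
49093 = 1×44198 + 4895
44198 = 9×4895 + 143
4895 = 34×143 + 33
143 = 4×33 + 11
33 = 3×11 + 0
gcd = 11 and 11 | 30582541, so solutions exist. Divide through by 11: 1859840x ≡ 2780231 (mod 17298699).
Now find 1859840⁻¹ mod 17298699:
17298699 = 9·1859840 + 560139
1859840 = 3·560139 + 179423
560139 = 3·179423 + 21870
179423 = 8·21870 + 4463
21870 = 4·4463 + 4018
4463 = 1·4018 + 445
4018 = 9·445 + 13
445 = 34·13 + 3
13 = 4·3 + 1
3 = 3·1 + 0
Back-substitute:
1 = 13 − 4·3
1 = −4·445 + 137·13
1 = 137·4018 − 1237·445
1 = −1237·4463 + 1374·4018
1 = 1374·21870 − 6733·4463
1 = −6733·179423 + 55238·21870
1 = 55238·560139 − 172447·179423
1 = −172447·1859840 + 572579·560139
1 = 572579·17298699 − 5325658·1859840
So 1859840·(-5325658) ≡ 1 (mod 17298699), i.e. 1859840⁻¹ ≡ 11973041.
Then x ≡ 11973041·2780231 ≡ 2461567 (mod 17298699); the smallest non-negative solution is x = 2461567.

2461567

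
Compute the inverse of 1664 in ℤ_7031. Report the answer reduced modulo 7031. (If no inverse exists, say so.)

gcd(7031, 1664) by repeated division:
7031 = 4×1664 + 375
1664 = 4×375 + 164
375 = 2×164 + 47
164 = 3×47 + 23
47 = 2×23 + 1
23 = 23×1 + 0
The gcd is 1. Working backward:
1 = 47 − 2·23
1 = −2·164 + 7·47
1 = 7·375 − 16·164
1 = −16·1664 + 71·375
1 = 71·7031 − 300·1664
Thus 1664·(-300) ≡ 1 (mod 7031); reducing, -300 mod 7031 = 6731.

6731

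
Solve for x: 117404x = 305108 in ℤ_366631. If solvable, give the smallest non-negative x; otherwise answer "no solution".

First find gcd(117404, 366631):
366631 = 3·117404 + 14419
117404 = 8·14419 + 2052
14419 = 7·2052 + 55
2052 = 37·55 + 17
55 = 3·17 + 4
17 = 4·4 + 1
4 = 4·1 + 0
gcd = 1, so a unique solution mod 366631 exists.
Back-substitute for the Bézout coefficients:
1 = 17 − 4·4
1 = −4·55 + 13·17
1 = 13·2052 − 485·55
1 = −485·14419 + 3408·2052
1 = 3408·117404 − 27749·14419
1 = −27749·366631 + 86655·117404
So 117404·(86655) ≡ 1 (mod 366631), giving 117404⁻¹ ≡ 86655.
x ≡ 117404⁻¹·305108 ≡ 86655·305108 ≡ 272437 (mod 366631).

272437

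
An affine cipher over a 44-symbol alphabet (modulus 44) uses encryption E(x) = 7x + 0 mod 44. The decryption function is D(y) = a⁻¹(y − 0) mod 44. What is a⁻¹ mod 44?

Run Euclid on (44, 7):
44 = 6·7 + 2
7 = 3·2 + 1
2 = 2·1 + 0
gcd = 1, so the inverse exists. Back-substitute:
1 = 7 − 3·2
1 = −3·44 + 19·7
So 7·19 ≡ 1 (mod 44).

19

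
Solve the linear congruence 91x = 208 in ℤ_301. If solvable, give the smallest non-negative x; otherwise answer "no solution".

no solution

gcd(91, 301):
301 = 3×91 + 28
91 = 3×28 + 7
28 = 4×7 + 0
gcd = 7, but 7 ∤ 208, so the congruence has no solution.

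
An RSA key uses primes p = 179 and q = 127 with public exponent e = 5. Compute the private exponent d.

φ(n) = (p−1)(q−1) = 178·126 = 22428.
Need d with 5·d ≡ 1 (mod 22428). Apply the extended Euclidean algorithm:
22428 = 4485·5 + 3
5 = 1·3 + 2
3 = 1·2 + 1
2 = 2·1 + 0
Back-substitute:
1 = 3 − 2
1 = −5 + 2·3
1 = 2·22428 − 8971·5
So 5·(-8971) ≡ 1 (mod 22428), hence d ≡ -8971 ≡ 13457 (mod 22428).

13457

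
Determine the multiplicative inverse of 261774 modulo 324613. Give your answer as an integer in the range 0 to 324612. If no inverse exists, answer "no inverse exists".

Extended Euclidean algorithm:
324613 = 1*261774 + 62839
261774 = 4*62839 + 10418
62839 = 6*10418 + 331
10418 = 31*331 + 157
331 = 2*157 + 17
157 = 9*17 + 4
17 = 4*4 + 1
4 = 4*1 + 0
Since gcd(261774, 324613) = 1, back-substitute to write 1 as a combination:
1 = 17 − 4·4
1 = −4·157 + 37·17
1 = 37·331 − 78·157
1 = −78·10418 + 2455·331
1 = 2455·62839 − 14808·10418
1 = −14808·261774 + 61687·62839
1 = 61687·324613 − 76495·261774
So 261774·(-76495) ≡ 1 (mod 324613), and -76495 ≡ 248118 (mod 324613).

248118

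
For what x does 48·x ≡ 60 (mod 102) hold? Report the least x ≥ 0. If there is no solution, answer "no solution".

14

First find gcd(48, 102):
102 = 2*48 + 6
48 = 8*6 + 0
gcd = 6 and 6 | 60, so solutions exist. Divide through by 6: 8x ≡ 10 (mod 17).
Now find 8⁻¹ mod 17:
17 = 2×8 + 1
8 = 8×1 + 0
Back-substitute:
1 = 17 − 2·8
So 8·(-2) ≡ 1 (mod 17), i.e. 8⁻¹ ≡ 15.
Then x ≡ 15·10 ≡ 14 (mod 17); the smallest non-negative solution is x = 14.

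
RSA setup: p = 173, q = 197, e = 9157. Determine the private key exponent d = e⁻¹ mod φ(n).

φ(n) = (p−1)(q−1) = 172·196 = 33712.
Need d with 9157·d ≡ 1 (mod 33712). Apply the extended Euclidean algorithm:
33712 = 3*9157 + 6241
9157 = 1*6241 + 2916
6241 = 2*2916 + 409
2916 = 7*409 + 53
409 = 7*53 + 38
53 = 1*38 + 15
38 = 2*15 + 8
15 = 1*8 + 7
8 = 1*7 + 1
7 = 7*1 + 0
Back-substitute:
1 = 8 − 7
1 = −15 + 2·8
1 = 2·38 − 5·15
1 = −5·53 + 7·38
1 = 7·409 − 54·53
1 = −54·2916 + 385·409
1 = 385·6241 − 824·2916
1 = −824·9157 + 1209·6241
1 = 1209·33712 − 4451·9157
So 9157·(-4451) ≡ 1 (mod 33712), hence d ≡ -4451 ≡ 29261 (mod 33712).

29261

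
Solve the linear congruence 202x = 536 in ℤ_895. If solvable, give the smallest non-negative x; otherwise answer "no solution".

First find gcd(202, 895):
895 = 4·202 + 87
202 = 2·87 + 28
87 = 3·28 + 3
28 = 9·3 + 1
3 = 3·1 + 0
gcd = 1, so a unique solution mod 895 exists.
Back-substitute for the Bézout coefficients:
1 = 28 − 9·3
1 = −9·87 + 28·28
1 = 28·202 − 65·87
1 = −65·895 + 288·202
So 202·(288) ≡ 1 (mod 895), giving 202⁻¹ ≡ 288.
x ≡ 202⁻¹·536 ≡ 288·536 ≡ 428 (mod 895).

428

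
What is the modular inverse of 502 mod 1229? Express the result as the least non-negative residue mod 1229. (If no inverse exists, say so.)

Apply the Euclidean algorithm to 1229 and 502:
1229 = 2×502 + 225
502 = 2×225 + 52
225 = 4×52 + 17
52 = 3×17 + 1
17 = 17×1 + 0
Since gcd(502, 1229) = 1, back-substitute to write 1 as a combination:
1 = 52 − 3·17
1 = −3·225 + 13·52
1 = 13·502 − 29·225
1 = −29·1229 + 71·502
So 502·71 ≡ 1 (mod 1229).

71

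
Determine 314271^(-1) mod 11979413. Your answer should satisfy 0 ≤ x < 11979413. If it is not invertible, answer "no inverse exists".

Extended Euclidean algorithm:
11979413 = 38·314271 + 37115
314271 = 8·37115 + 17351
37115 = 2·17351 + 2413
17351 = 7·2413 + 460
2413 = 5·460 + 113
460 = 4·113 + 8
113 = 14·8 + 1
8 = 8·1 + 0
gcd = 1, so the inverse exists. Back-substitute:
1 = 113 − 14·8
1 = −14·460 + 57·113
1 = 57·2413 − 299·460
1 = −299·17351 + 2150·2413
1 = 2150·37115 − 4599·17351
1 = −4599·314271 + 38942·37115
1 = 38942·11979413 − 1484395·314271
Thus 314271·(-1484395) ≡ 1 (mod 11979413); reducing, -1484395 mod 11979413 = 10495018.

10495018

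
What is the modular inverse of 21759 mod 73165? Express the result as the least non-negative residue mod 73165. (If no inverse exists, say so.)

gcd(73165, 21759) by repeated division:
73165 = 3×21759 + 7888
21759 = 2×7888 + 5983
7888 = 1×5983 + 1905
5983 = 3×1905 + 268
1905 = 7×268 + 29
268 = 9×29 + 7
29 = 4×7 + 1
7 = 7×1 + 0
gcd = 1, so the inverse exists. Back-substitute:
1 = 29 − 4·7
1 = −4·268 + 37·29
1 = 37·1905 − 263·268
1 = −263·5983 + 826·1905
1 = 826·7888 − 1089·5983
1 = −1089·21759 + 3004·7888
1 = 3004·73165 − 10101·21759
Hence 21759⁻¹ ≡ -10101 ≡ 63064 (mod 73165).

63064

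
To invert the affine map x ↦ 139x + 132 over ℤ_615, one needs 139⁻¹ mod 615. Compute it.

469

gcd(615, 139) by repeated division:
615 = 4*139 + 59
139 = 2*59 + 21
59 = 2*21 + 17
21 = 1*17 + 4
17 = 4*4 + 1
4 = 4*1 + 0
The gcd is 1. Working backward:
1 = 17 − 4·4
1 = −4·21 + 5·17
1 = 5·59 − 14·21
1 = −14·139 + 33·59
1 = 33·615 − 146·139
So 139·(-146) ≡ 1 (mod 615), and -146 ≡ 469 (mod 615).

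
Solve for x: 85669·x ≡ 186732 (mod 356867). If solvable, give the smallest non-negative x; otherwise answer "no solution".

First find gcd(85669, 356867):
356867 = 4×85669 + 14191
85669 = 6×14191 + 523
14191 = 27×523 + 70
523 = 7×70 + 33
70 = 2×33 + 4
33 = 8×4 + 1
4 = 4×1 + 0
gcd = 1, so a unique solution mod 356867 exists.
Back-substitute for the Bézout coefficients:
1 = 33 − 8·4
1 = −8·70 + 17·33
1 = 17·523 − 127·70
1 = −127·14191 + 3446·523
1 = 3446·85669 − 20803·14191
1 = −20803·356867 + 86658·85669
So 85669·(86658) ≡ 1 (mod 356867), giving 85669⁻¹ ≡ 86658.
x ≡ 85669⁻¹·186732 ≡ 86658·186732 ≡ 44408 (mod 356867).

44408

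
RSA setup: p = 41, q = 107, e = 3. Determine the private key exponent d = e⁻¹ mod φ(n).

2827

φ(n) = (p−1)(q−1) = 40·106 = 4240.
Need d with 3·d ≡ 1 (mod 4240). Apply the extended Euclidean algorithm:
4240 = 1413*3 + 1
3 = 3*1 + 0
Back-substitute:
1 = 4240 − 1413·3
So 3·(-1413) ≡ 1 (mod 4240), hence d ≡ -1413 ≡ 2827 (mod 4240).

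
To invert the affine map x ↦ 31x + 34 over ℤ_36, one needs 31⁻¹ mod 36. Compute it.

Apply the Euclidean algorithm to 36 and 31:
36 = 1·31 + 5
31 = 6·5 + 1
5 = 5·1 + 0
gcd = 1, so the inverse exists. Back-substitute:
1 = 31 − 6·5
1 = −6·36 + 7·31
So 31·7 ≡ 1 (mod 36).

7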